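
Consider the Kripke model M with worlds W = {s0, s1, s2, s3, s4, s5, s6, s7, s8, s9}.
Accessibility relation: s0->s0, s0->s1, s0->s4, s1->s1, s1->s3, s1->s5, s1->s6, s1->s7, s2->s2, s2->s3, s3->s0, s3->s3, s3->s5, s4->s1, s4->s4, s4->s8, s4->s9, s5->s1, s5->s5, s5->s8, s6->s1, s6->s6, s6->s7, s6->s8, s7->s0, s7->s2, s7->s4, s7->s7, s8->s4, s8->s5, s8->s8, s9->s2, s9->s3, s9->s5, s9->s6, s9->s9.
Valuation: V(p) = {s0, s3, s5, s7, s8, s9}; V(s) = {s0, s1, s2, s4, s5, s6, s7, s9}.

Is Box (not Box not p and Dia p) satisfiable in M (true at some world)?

Yes

Recall that Box ψ holds at a world iff ψ holds at every accessible world, and Dia ψ holds iff ψ holds at some accessible world.
Let φ = Box (not Box not p and Dia p). Evaluate φ at each world:
  s0 (successors {s0, s1, s4}): φ is true.
  s1 (successors {s1, s3, s5, s6, s7}): φ is true.
  s2 (successors {s2, s3}): φ is true.
  s3 (successors {s0, s3, s5}): φ is true.
  s4 (successors {s1, s4, s8, s9}): φ is true.
  s5 (successors {s1, s5, s8}): φ is true.
  s6 (successors {s1, s6, s7, s8}): φ is true.
  s7 (successors {s0, s2, s4, s7}): φ is true.
  s8 (successors {s4, s5, s8}): φ is true.
  s9 (successors {s2, s3, s5, s6, s9}): φ is true.
Detail at s0 (witness):
  At s0: Box (not Box not p and Dia p) requires not Box not p and Dia p at every successor {s0, s1, s4}.
      At s0: not Box not p is true, Dia p is true, so not Box not p and Dia p is true.
      At s1: not Box not p is true, Dia p is true, so not Box not p and Dia p is true.
      At s4: not Box not p is true, Dia p is true, so not Box not p and Dia p is true.
  So Box (not Box not p and Dia p) is true at s0.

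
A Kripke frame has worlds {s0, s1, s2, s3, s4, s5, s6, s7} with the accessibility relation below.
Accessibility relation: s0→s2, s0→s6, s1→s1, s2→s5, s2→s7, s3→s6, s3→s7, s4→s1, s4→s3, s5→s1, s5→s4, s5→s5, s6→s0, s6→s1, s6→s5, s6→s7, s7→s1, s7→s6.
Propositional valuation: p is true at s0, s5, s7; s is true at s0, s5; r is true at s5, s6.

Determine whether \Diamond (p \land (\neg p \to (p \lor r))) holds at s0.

At s0: \Diamond (p \land (\neg p \to (p \lor r))) requires p \land (\neg p \to (p \lor r)) at some successor in {s2, s6}.
  At s2: p \land (\neg p \to (p \lor r)) is false.
  At s6: p \land (\neg p \to (p \lor r)) is false.
So \Diamond (p \land (\neg p \to (p \lor r))) is false at s0.

No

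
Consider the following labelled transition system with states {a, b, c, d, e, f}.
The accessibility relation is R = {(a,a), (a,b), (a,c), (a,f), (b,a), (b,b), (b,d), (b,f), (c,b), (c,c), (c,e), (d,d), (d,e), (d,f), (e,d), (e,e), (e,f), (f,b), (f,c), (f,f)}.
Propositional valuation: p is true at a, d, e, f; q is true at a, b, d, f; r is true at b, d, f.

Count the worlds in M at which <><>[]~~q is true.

6

Let φ = <><>[]~~q. Evaluate φ at each world:
  a (successors {a, b, c, f}): φ is true.
  b (successors {a, b, d, f}): φ is true.
  c (successors {b, c, e}): φ is true.
  d (successors {d, e, f}): φ is true.
  e (successors {d, e, f}): φ is true.
  f (successors {b, c, f}): φ is true.
For instance, at f:
  At f: <><>[]~~q requires <>[]~~q at some successor in {b, c, f}.
    <>[]~~q holds at b, so <><>[]~~q is true at f.
      At b: <>[]~~q requires []~~q at some successor in {a, b, d, f}.
        []~~q holds at b, so <>[]~~q is true at b.
Satisfying worlds: {a, b, c, d, e, f}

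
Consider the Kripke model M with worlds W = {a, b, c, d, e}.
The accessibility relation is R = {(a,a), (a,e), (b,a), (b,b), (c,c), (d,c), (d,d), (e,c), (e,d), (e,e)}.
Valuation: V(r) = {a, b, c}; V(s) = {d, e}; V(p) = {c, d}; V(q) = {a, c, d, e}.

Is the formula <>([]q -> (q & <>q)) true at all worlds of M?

Yes

Let φ = <>([]q -> (q & <>q)). Evaluate φ at each world:
  a (successors {a, e}): φ is true.
  b (successors {a, b}): φ is true.
  c (successors {c}): φ is true.
  d (successors {c, d}): φ is true.
  e (successors {c, d, e}): φ is true.
For instance, at e:
  At e: <>([]q -> (q & <>q)) requires []q -> (q & <>q) at some successor in {c, d, e}.
    []q -> (q & <>q) holds at c, so <>([]q -> (q & <>q)) is true at e.
      At c: []q is true, q & <>q is true, so []q -> (q & <>q) is true.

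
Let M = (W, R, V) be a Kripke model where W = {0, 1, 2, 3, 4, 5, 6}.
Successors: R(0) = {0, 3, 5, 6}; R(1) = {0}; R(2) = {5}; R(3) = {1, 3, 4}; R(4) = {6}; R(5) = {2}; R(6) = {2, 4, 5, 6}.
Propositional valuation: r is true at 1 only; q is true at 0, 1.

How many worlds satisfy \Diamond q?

Let φ = \Diamond q. Evaluate φ at each world:
  0 (successors {0, 3, 5, 6}): φ is true.
  1 (successors {0}): φ is true.
  2 (successors {5}): φ is false.
  3 (successors {1, 3, 4}): φ is true.
  4 (successors {6}): φ is false.
  5 (successors {2}): φ is false.
  6 (successors {2, 4, 5, 6}): φ is false.
For instance, at 1:
  At 1: \Diamond q requires q at some successor in {0}.
    q holds at 0, so \Diamond q is true at 1.
Satisfying worlds: {0, 1, 3}

3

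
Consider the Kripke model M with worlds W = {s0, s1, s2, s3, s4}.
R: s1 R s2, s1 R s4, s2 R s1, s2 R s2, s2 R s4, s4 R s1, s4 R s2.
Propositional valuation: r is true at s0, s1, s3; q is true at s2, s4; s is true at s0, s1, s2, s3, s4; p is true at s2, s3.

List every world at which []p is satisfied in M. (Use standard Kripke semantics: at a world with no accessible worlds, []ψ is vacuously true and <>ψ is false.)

Recall that []ψ holds at a world iff ψ holds at every accessible world, and <>ψ holds iff ψ holds at some accessible world.
Let φ = []p. Evaluate φ at each world:
  s0 (successors ∅): φ is true.
  s1 (successors {s2, s4}): φ is false.
  s2 (successors {s1, s2, s4}): φ is false.
  s3 (successors ∅): φ is true.
  s4 (successors {s1, s2}): φ is false.
For instance, at s1:
  At s1: []p requires p at every successor {s2, s4}.
    p fails at s4, so []p is false at s1.
Satisfying worlds: {s0, s3}

s0, s3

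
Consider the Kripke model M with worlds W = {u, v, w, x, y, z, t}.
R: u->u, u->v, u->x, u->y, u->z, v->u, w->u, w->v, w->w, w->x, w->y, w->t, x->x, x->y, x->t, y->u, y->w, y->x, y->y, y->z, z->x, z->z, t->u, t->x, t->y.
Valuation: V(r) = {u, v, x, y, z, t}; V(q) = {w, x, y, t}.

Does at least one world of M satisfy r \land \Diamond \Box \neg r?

No

Let φ = r \land \Diamond \Box \neg r. Evaluate φ at each world:
  u (successors {u, v, x, y, z}): φ is false.
  v (successors {u}): φ is false.
  w (successors {u, v, w, x, y, t}): φ is false.
  x (successors {x, y, t}): φ is false.
  y (successors {u, w, x, y, z}): φ is false.
  z (successors {x, z}): φ is false.
  t (successors {u, x, y}): φ is false.
For instance, at u:
  At u: r is true, \Diamond \Box \neg r is false, so r \land \Diamond \Box \neg r is false.
    At u: \Diamond \Box \neg r requires \Box \neg r at some successor in {u, v, x, y, z}.
      At u: \Box \neg r is false.
      At v: \Box \neg r is false.
      At x: \Box \neg r is false.
      At y: \Box \neg r is false.
      At z: \Box \neg r is false.
    So \Diamond \Box \neg r is false at u.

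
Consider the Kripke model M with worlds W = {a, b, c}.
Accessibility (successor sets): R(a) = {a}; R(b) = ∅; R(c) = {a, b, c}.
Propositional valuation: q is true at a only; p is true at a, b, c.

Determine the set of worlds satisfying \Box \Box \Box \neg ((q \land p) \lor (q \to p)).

Let φ = \Box \Box \Box \neg ((q \land p) \lor (q \to p)). Evaluate φ at each world:
  a (successors {a}): φ is false.
  b (successors ∅): φ is true.
  c (successors {a, b, c}): φ is false.
For instance, at a:
  At a: \Box \Box \Box \neg ((q \land p) \lor (q \to p)) requires \Box \Box \neg ((q \land p) \lor (q \to p)) at every successor {a}.
    \Box \Box \neg ((q \land p) \lor (q \to p)) fails at a, so \Box \Box \Box \neg ((q \land p) \lor (q \to p)) is false at a.
      At a: \Box \Box \neg ((q \land p) \lor (q \to p)) requires \Box \neg ((q \land p) \lor (q \to p)) at every successor {a}.
        \Box \neg ((q \land p) \lor (q \to p)) fails at a, so \Box \Box \neg ((q \land p) \lor (q \to p)) is false at a.
Satisfying worlds: {b}

b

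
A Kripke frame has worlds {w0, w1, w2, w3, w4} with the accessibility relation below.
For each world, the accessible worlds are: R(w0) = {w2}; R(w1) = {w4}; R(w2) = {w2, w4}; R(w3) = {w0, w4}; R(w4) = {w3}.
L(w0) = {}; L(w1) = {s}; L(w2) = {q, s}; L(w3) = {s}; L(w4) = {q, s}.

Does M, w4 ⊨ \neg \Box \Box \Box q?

Yes

At w4: \Box \Box \Box q is false, so \neg \Box \Box \Box q is true.
  At w4: \Box \Box \Box q requires \Box \Box q at every successor {w3}.
    \Box \Box q fails at w3, so \Box \Box \Box q is false at w4.
      At w3: \Box \Box q requires \Box q at every successor {w0, w4}.
        \Box q fails at w4, so \Box \Box q is false at w3.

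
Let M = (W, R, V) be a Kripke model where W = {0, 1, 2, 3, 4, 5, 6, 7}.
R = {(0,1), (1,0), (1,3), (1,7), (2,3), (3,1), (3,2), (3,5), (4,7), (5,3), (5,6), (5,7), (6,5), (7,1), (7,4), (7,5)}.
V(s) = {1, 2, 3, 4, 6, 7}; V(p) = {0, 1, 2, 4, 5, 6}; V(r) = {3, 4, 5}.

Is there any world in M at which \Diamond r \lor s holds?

Let φ = \Diamond r \lor s. Evaluate φ at each world:
  0 (successors {1}): φ is false.
  1 (successors {0, 3, 7}): φ is true.
  2 (successors {3}): φ is true.
  3 (successors {1, 2, 5}): φ is true.
  4 (successors {7}): φ is true.
  5 (successors {3, 6, 7}): φ is true.
  6 (successors {5}): φ is true.
  7 (successors {1, 4, 5}): φ is true.
Detail at 1 (witness):
  At 1: \Diamond r is true, s is true, so \Diamond r \lor s is true.
    At 1: \Diamond r requires r at some successor in {0, 3, 7}.
      r holds at 3, so \Diamond r is true at 1.

Yes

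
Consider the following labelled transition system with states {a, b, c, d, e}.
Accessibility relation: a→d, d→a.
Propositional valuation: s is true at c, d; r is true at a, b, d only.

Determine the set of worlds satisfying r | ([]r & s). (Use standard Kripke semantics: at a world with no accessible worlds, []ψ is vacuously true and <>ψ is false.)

Let φ = r | ([]r & s). Evaluate φ at each world:
  a (successors {d}): φ is true.
  b (successors ∅): φ is true.
  c (successors ∅): φ is true.
  d (successors {a}): φ is true.
  e (successors ∅): φ is false.
For instance, at d:
  At d: r is true, []r & s is true, so r | ([]r & s) is true.
    At d: []r is true, s is true, so []r & s is true.
      At d: []r requires r at every successor {a}.
        At a: r is true.
      So []r is true at d.
Satisfying worlds: {a, b, c, d}

a, b, c, d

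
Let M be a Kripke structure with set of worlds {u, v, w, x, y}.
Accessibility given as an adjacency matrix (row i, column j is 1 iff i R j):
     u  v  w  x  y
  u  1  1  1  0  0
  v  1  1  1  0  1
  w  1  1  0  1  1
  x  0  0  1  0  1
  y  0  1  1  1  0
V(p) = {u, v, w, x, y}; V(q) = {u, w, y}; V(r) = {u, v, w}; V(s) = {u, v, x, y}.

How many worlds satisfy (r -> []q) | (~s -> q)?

5

Let φ = (r -> []q) | (~s -> q). Evaluate φ at each world:
  u (successors {u, v, w}): φ is true.
  v (successors {u, v, w, y}): φ is true.
  w (successors {u, v, x, y}): φ is true.
  x (successors {w, y}): φ is true.
  y (successors {v, w, x}): φ is true.
For instance, at y:
  At y: r -> []q is true, ~s -> q is true, so (r -> []q) | (~s -> q) is true.
    At y: r is false, []q is false, so r -> []q is true.
      At y: []q requires q at every successor {v, w, x}.
        q fails at v, so []q is false at y.
Satisfying worlds: {u, v, w, x, y}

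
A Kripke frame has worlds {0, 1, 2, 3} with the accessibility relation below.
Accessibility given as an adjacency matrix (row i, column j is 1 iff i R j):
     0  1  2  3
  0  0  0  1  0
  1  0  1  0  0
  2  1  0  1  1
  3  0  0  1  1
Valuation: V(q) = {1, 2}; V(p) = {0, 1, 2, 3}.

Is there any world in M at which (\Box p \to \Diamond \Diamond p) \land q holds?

Let φ = (\Box p \to \Diamond \Diamond p) \land q. Evaluate φ at each world:
  0 (successors {2}): φ is false.
  1 (successors {1}): φ is true.
  2 (successors {0, 2, 3}): φ is true.
  3 (successors {2, 3}): φ is false.
Detail at 1 (witness):
  At 1: \Box p \to \Diamond \Diamond p is true, q is true, so (\Box p \to \Diamond \Diamond p) \land q is true.
    At 1: \Box p is true, \Diamond \Diamond p is true, so \Box p \to \Diamond \Diamond p is true.
      At 1: \Box p requires p at every successor {1}.
        At 1: p is true.
      So \Box p is true at 1.
      At 1: \Diamond \Diamond p requires \Diamond p at some successor in {1}.
        \Diamond p holds at 1, so \Diamond \Diamond p is true at 1.

Yes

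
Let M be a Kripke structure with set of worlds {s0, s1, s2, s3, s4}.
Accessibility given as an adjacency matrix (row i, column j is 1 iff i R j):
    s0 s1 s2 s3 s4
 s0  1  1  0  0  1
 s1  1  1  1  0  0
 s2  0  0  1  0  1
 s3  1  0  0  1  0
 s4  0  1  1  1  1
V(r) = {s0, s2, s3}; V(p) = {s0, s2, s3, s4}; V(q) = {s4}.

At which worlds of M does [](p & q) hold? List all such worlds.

none

Recall that []ψ holds at a world iff ψ holds at every accessible world, and <>ψ holds iff ψ holds at some accessible world.
Let φ = [](p & q). Evaluate φ at each world:
  s0 (successors {s0, s1, s4}): φ is false.
  s1 (successors {s0, s1, s2}): φ is false.
  s2 (successors {s2, s4}): φ is false.
  s3 (successors {s0, s3}): φ is false.
  s4 (successors {s1, s2, s3, s4}): φ is false.
For instance, at s1:
  At s1: [](p & q) requires p & q at every successor {s0, s1, s2}.
    p & q fails at s0, so [](p & q) is false at s1.
Satisfying worlds: none.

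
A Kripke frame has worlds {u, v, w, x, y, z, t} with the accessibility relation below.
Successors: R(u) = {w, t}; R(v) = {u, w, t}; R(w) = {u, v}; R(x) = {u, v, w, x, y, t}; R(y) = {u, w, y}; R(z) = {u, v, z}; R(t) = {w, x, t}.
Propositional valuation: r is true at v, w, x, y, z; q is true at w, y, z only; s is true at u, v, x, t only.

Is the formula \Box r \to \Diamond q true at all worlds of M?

Recall that \Box ψ holds at a world iff ψ holds at every accessible world, and \Diamond ψ holds iff ψ holds at some accessible world.
Let φ = \Box r \to \Diamond q. Evaluate φ at each world:
  u (successors {w, t}): φ is true.
  v (successors {u, w, t}): φ is true.
  w (successors {u, v}): φ is true.
  x (successors {u, v, w, x, y, t}): φ is true.
  y (successors {u, w, y}): φ is true.
  z (successors {u, v, z}): φ is true.
  t (successors {w, x, t}): φ is true.
For instance, at u:
  At u: \Box r is false, \Diamond q is true, so \Box r \to \Diamond q is true.
    At u: \Box r requires r at every successor {w, t}.
      r fails at t, so \Box r is false at u.
    At u: \Diamond q requires q at some successor in {w, t}.
      q holds at w, so \Diamond q is true at u.

Yes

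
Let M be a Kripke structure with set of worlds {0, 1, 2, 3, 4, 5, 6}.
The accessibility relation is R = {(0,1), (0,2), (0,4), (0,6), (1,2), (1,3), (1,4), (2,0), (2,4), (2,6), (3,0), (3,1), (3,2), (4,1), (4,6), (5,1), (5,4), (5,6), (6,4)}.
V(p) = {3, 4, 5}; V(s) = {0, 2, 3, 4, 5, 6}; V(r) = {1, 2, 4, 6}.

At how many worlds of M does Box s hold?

3

Recall that Box ψ holds at a world iff ψ holds at every accessible world, and Dia ψ holds iff ψ holds at some accessible world.
Let φ = Box s. Evaluate φ at each world:
  0 (successors {1, 2, 4, 6}): φ is false.
  1 (successors {2, 3, 4}): φ is true.
  2 (successors {0, 4, 6}): φ is true.
  3 (successors {0, 1, 2}): φ is false.
  4 (successors {1, 6}): φ is false.
  5 (successors {1, 4, 6}): φ is false.
  6 (successors {4}): φ is true.
For instance, at 6:
  At 6: Box s requires s at every successor {4}.
    At 4: s is true.
  So Box s is true at 6.
Satisfying worlds: {1, 2, 6}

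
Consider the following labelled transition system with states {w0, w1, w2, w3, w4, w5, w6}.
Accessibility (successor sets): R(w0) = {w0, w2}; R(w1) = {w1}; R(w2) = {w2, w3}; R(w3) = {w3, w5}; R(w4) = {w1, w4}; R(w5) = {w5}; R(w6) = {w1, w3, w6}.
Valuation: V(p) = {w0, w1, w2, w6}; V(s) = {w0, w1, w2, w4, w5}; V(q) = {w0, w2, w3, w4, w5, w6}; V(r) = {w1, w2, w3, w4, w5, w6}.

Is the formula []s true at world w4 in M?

Yes

At w4: []s requires s at every successor {w1, w4}.
  At w1: s is true.
  At w4: s is true.
So []s is true at w4.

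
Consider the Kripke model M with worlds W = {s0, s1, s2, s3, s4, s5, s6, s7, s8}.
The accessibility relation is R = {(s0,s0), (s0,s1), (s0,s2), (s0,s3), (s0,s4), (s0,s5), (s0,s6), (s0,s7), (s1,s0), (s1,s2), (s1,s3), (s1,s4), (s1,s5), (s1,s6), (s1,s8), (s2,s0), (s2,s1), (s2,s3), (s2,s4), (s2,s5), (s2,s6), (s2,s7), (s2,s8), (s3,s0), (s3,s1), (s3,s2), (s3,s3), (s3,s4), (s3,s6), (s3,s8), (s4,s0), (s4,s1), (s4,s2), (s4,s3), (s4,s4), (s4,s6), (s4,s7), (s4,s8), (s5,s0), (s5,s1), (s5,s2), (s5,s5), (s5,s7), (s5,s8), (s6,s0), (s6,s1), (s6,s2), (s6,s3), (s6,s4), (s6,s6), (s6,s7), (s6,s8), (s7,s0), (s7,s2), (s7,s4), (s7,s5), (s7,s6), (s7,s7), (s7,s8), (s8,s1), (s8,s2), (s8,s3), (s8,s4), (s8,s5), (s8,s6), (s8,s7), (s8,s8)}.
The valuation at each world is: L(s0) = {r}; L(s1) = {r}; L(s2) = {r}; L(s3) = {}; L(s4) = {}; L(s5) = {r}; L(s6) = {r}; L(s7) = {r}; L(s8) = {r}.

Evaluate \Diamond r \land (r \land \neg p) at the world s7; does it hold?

Yes

At s7: \Diamond r is true, r \land \neg p is true, so \Diamond r \land (r \land \neg p) is true.
  At s7: \Diamond r requires r at some successor in {s0, s2, s4, s5, s6, s7, s8}.
    r holds at s0, so \Diamond r is true at s7.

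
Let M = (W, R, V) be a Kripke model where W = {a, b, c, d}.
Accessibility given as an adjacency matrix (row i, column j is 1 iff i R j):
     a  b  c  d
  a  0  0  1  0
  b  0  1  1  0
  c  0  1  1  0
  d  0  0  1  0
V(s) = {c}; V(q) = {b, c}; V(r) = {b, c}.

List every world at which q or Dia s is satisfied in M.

a, b, c, d

Let φ = q or Dia s. Evaluate φ at each world:
  a (successors {c}): φ is true.
  b (successors {b, c}): φ is true.
  c (successors {b, c}): φ is true.
  d (successors {c}): φ is true.
For instance, at c:
  At c: q is true, Dia s is true, so q or Dia s is true.
    At c: Dia s requires s at some successor in {b, c}.
      s holds at c, so Dia s is true at c.
Satisfying worlds: {a, b, c, d}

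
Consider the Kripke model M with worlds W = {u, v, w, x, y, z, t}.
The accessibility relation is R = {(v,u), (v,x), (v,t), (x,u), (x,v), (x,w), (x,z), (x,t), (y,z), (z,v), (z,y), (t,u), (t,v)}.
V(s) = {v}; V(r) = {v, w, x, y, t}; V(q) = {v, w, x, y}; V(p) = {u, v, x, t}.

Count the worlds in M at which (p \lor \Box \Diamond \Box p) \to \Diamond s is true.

Recall that \Box ψ holds at a world iff ψ holds at every accessible world, and \Diamond ψ holds iff ψ holds at some accessible world.
Let φ = (p \lor \Box \Diamond \Box p) \to \Diamond s. Evaluate φ at each world:
  u (successors ∅): φ is false.
  v (successors {u, x, t}): φ is false.
  w (successors ∅): φ is false.
  x (successors {u, v, w, z, t}): φ is true.
  y (successors {z}): φ is false.
  z (successors {v, y}): φ is true.
  t (successors {u, v}): φ is true.
For instance, at t:
  At t: p \lor \Box \Diamond \Box p is true, \Diamond s is true, so (p \lor \Box \Diamond \Box p) \to \Diamond s is true.
    At t: p is true, \Box \Diamond \Box p is false, so p \lor \Box \Diamond \Box p is true.
      At t: \Box \Diamond \Box p requires \Diamond \Box p at every successor {u, v}.
        \Diamond \Box p fails at u, so \Box \Diamond \Box p is false at t.
    At t: \Diamond s requires s at some successor in {u, v}.
      s holds at v, so \Diamond s is true at t.
Satisfying worlds: {x, z, t}

3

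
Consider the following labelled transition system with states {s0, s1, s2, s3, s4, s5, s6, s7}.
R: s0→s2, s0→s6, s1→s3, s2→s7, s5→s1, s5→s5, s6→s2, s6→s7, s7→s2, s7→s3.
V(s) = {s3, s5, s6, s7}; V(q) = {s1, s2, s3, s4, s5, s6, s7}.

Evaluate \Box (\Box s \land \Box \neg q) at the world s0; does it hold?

No

Recall that \Box ψ holds at a world iff ψ holds at every accessible world, and \Diamond ψ holds iff ψ holds at some accessible world.
At s0: \Box (\Box s \land \Box \neg q) requires \Box s \land \Box \neg q at every successor {s2, s6}.
  \Box s \land \Box \neg q fails at s2, so \Box (\Box s \land \Box \neg q) is false at s0.
    At s2: \Box s is true, \Box \neg q is false, so \Box s \land \Box \neg q is false.
      At s2: \Box s requires s at every successor {s7}.
        At s7: s is true.
      So \Box s is true at s2.
      At s2: \Box \neg q requires \neg q at every successor {s7}.
        \neg q fails at s7, so \Box \neg q is false at s2.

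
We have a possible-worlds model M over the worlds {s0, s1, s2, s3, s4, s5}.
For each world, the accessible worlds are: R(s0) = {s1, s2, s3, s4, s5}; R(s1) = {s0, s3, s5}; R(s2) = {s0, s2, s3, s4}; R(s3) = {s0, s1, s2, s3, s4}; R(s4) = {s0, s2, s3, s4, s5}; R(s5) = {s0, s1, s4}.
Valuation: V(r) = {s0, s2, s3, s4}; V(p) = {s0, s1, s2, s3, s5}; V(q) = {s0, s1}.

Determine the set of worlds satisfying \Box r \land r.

Let φ = \Box r \land r. Evaluate φ at each world:
  s0 (successors {s1, s2, s3, s4, s5}): φ is false.
  s1 (successors {s0, s3, s5}): φ is false.
  s2 (successors {s0, s2, s3, s4}): φ is true.
  s3 (successors {s0, s1, s2, s3, s4}): φ is false.
  s4 (successors {s0, s2, s3, s4, s5}): φ is false.
  s5 (successors {s0, s1, s4}): φ is false.
For instance, at s2:
  At s2: \Box r is true, r is true, so \Box r \land r is true.
    At s2: \Box r requires r at every successor {s0, s2, s3, s4}.
      At s0: r is true.
      At s2: r is true.
      At s3: r is true.
      At s4: r is true.
    So \Box r is true at s2.
Satisfying worlds: {s2}

s2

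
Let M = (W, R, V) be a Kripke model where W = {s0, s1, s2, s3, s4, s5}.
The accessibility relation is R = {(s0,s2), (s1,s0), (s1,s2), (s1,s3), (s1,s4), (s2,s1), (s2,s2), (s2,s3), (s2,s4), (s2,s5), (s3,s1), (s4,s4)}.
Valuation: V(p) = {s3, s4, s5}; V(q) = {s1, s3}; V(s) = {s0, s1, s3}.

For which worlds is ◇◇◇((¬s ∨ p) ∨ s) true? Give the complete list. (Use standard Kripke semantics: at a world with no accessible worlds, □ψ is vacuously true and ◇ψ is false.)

Let φ = ◇◇◇((¬s ∨ p) ∨ s). Evaluate φ at each world:
  s0 (successors {s2}): φ is true.
  s1 (successors {s0, s2, s3, s4}): φ is true.
  s2 (successors {s1, s2, s3, s4, s5}): φ is true.
  s3 (successors {s1}): φ is true.
  s4 (successors {s4}): φ is true.
  s5 (successors ∅): φ is false.
For instance, at s4:
  At s4: ◇◇◇((¬s ∨ p) ∨ s) requires ◇◇((¬s ∨ p) ∨ s) at some successor in {s4}.
    ◇◇((¬s ∨ p) ∨ s) holds at s4, so ◇◇◇((¬s ∨ p) ∨ s) is true at s4.
      At s4: ◇◇((¬s ∨ p) ∨ s) requires ◇((¬s ∨ p) ∨ s) at some successor in {s4}.
        ◇((¬s ∨ p) ∨ s) holds at s4, so ◇◇((¬s ∨ p) ∨ s) is true at s4.
Satisfying worlds: {s0, s1, s2, s3, s4}

s0, s1, s2, s3, s4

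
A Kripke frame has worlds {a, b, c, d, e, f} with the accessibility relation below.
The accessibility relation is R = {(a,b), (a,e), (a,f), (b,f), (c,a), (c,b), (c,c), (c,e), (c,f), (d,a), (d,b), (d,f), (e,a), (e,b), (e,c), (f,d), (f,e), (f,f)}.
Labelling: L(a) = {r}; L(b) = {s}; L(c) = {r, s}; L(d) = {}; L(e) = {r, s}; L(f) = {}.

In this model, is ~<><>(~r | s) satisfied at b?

At b: <><>(~r | s) is true, so ~<><>(~r | s) is false.
  At b: <><>(~r | s) requires <>(~r | s) at some successor in {f}.
    <>(~r | s) holds at f, so <><>(~r | s) is true at b.
      At f: <>(~r | s) requires ~r | s at some successor in {d, e, f}.
        ~r | s holds at d, so <>(~r | s) is true at f.

No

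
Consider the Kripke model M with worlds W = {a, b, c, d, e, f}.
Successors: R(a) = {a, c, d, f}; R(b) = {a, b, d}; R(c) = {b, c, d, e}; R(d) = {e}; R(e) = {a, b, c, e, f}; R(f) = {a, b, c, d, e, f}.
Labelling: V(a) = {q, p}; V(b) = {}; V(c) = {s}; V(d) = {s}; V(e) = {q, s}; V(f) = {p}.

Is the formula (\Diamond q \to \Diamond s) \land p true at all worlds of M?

No

Recall that \Diamond ψ holds at a world iff ψ holds at some accessible world.
Let φ = (\Diamond q \to \Diamond s) \land p. Evaluate φ at each world:
  a (successors {a, c, d, f}): φ is true.
  b (successors {a, b, d}): φ is false.
  c (successors {b, c, d, e}): φ is false.
  d (successors {e}): φ is false.
  e (successors {a, b, c, e, f}): φ is false.
  f (successors {a, b, c, d, e, f}): φ is true.
Detail at b (counterexample):
  At b: \Diamond q \to \Diamond s is true, p is false, so (\Diamond q \to \Diamond s) \land p is false.
    At b: \Diamond q is true, \Diamond s is true, so \Diamond q \to \Diamond s is true.
      At b: \Diamond q requires q at some successor in {a, b, d}.
        q holds at a, so \Diamond q is true at b.
      At b: \Diamond s requires s at some successor in {a, b, d}.
        s holds at d, so \Diamond s is true at b.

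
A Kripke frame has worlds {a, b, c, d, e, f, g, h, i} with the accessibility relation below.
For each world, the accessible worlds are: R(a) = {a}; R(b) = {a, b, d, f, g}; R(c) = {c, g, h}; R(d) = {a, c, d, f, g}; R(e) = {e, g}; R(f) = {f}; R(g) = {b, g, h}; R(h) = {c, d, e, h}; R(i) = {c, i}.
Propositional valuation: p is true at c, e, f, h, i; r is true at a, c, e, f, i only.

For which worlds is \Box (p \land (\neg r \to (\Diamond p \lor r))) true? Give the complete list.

f, i

Recall that \Box ψ holds at a world iff ψ holds at every accessible world, and \Diamond ψ holds iff ψ holds at some accessible world.
Let φ = \Box (p \land (\neg r \to (\Diamond p \lor r))). Evaluate φ at each world:
  a (successors {a}): φ is false.
  b (successors {a, b, d, f, g}): φ is false.
  c (successors {c, g, h}): φ is false.
  d (successors {a, c, d, f, g}): φ is false.
  e (successors {e, g}): φ is false.
  f (successors {f}): φ is true.
  g (successors {b, g, h}): φ is false.
  h (successors {c, d, e, h}): φ is false.
  i (successors {c, i}): φ is true.
For instance, at a:
  At a: \Box (p \land (\neg r \to (\Diamond p \lor r))) requires p \land (\neg r \to (\Diamond p \lor r)) at every successor {a}.
    p \land (\neg r \to (\Diamond p \lor r)) fails at a, so \Box (p \land (\neg r \to (\Diamond p \lor r))) is false at a.
      At a: p is false, \neg r \to (\Diamond p \lor r) is true, so p \land (\neg r \to (\Diamond p \lor r)) is false.
Satisfying worlds: {f, i}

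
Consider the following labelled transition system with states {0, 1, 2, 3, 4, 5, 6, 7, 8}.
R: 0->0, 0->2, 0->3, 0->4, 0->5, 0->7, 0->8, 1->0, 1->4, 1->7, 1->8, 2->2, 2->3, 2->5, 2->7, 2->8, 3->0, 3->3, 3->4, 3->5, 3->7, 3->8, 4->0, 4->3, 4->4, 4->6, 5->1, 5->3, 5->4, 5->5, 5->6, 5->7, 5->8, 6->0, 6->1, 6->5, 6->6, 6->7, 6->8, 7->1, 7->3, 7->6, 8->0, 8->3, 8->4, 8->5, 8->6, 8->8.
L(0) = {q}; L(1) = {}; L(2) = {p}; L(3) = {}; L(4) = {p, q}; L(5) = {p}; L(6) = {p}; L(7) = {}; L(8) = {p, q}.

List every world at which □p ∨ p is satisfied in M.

Let φ = □p ∨ p. Evaluate φ at each world:
  0 (successors {0, 2, 3, 4, 5, 7, 8}): φ is false.
  1 (successors {0, 4, 7, 8}): φ is false.
  2 (successors {2, 3, 5, 7, 8}): φ is true.
  3 (successors {0, 3, 4, 5, 7, 8}): φ is false.
  4 (successors {0, 3, 4, 6}): φ is true.
  5 (successors {1, 3, 4, 5, 6, 7, 8}): φ is true.
  6 (successors {0, 1, 5, 6, 7, 8}): φ is true.
  7 (successors {1, 3, 6}): φ is false.
  8 (successors {0, 3, 4, 5, 6, 8}): φ is true.
For instance, at 2:
  At 2: □p is false, p is true, so □p ∨ p is true.
    At 2: □p requires p at every successor {2, 3, 5, 7, 8}.
      p fails at 3, so □p is false at 2.
Satisfying worlds: {2, 4, 5, 6, 8}

2, 4, 5, 6, 8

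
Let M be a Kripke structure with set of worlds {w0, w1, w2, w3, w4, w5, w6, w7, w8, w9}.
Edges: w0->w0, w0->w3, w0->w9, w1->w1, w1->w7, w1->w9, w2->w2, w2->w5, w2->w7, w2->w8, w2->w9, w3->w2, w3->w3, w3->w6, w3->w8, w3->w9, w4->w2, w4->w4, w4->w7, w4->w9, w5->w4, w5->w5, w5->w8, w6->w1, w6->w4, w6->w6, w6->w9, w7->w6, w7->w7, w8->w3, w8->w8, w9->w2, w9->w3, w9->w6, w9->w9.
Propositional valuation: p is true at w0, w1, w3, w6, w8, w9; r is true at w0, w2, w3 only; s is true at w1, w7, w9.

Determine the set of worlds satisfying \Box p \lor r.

Recall that \Box ψ holds at a world iff ψ holds at every accessible world, and \Diamond ψ holds iff ψ holds at some accessible world.
Let φ = \Box p \lor r. Evaluate φ at each world:
  w0 (successors {w0, w3, w9}): φ is true.
  w1 (successors {w1, w7, w9}): φ is false.
  w2 (successors {w2, w5, w7, w8, w9}): φ is true.
  w3 (successors {w2, w3, w6, w8, w9}): φ is true.
  w4 (successors {w2, w4, w7, w9}): φ is false.
  w5 (successors {w4, w5, w8}): φ is false.
  w6 (successors {w1, w4, w6, w9}): φ is false.
  w7 (successors {w6, w7}): φ is false.
  w8 (successors {w3, w8}): φ is true.
  w9 (successors {w2, w3, w6, w9}): φ is false.
For instance, at w9:
  At w9: \Box p is false, r is false, so \Box p \lor r is false.
    At w9: \Box p requires p at every successor {w2, w3, w6, w9}.
      p fails at w2, so \Box p is false at w9.
Satisfying worlds: {w0, w2, w3, w8}

w0, w2, w3, w8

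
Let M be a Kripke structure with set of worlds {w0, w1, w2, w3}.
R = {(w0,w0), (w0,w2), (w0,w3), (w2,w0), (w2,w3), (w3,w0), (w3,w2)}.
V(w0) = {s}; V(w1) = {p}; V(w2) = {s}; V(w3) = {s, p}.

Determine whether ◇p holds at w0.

Yes

Recall that ◇ψ holds at a world iff ψ holds at some accessible world.
At w0: ◇p requires p at some successor in {w0, w2, w3}.
  p holds at w3, so ◇p is true at w0.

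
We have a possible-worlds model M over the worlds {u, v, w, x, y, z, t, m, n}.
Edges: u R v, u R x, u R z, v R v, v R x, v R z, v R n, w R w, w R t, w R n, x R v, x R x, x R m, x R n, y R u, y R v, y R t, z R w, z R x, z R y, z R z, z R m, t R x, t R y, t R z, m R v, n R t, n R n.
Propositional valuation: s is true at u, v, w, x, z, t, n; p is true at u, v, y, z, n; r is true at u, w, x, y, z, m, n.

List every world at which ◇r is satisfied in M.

Let φ = ◇r. Evaluate φ at each world:
  u (successors {v, x, z}): φ is true.
  v (successors {v, x, z, n}): φ is true.
  w (successors {w, t, n}): φ is true.
  x (successors {v, x, m, n}): φ is true.
  y (successors {u, v, t}): φ is true.
  z (successors {w, x, y, z, m}): φ is true.
  t (successors {x, y, z}): φ is true.
  m (successors {v}): φ is false.
  n (successors {t, n}): φ is true.
For instance, at x:
  At x: ◇r requires r at some successor in {v, x, m, n}.
    r holds at x, so ◇r is true at x.
Satisfying worlds: {u, v, w, x, y, z, t, n}

u, v, w, x, y, z, t, n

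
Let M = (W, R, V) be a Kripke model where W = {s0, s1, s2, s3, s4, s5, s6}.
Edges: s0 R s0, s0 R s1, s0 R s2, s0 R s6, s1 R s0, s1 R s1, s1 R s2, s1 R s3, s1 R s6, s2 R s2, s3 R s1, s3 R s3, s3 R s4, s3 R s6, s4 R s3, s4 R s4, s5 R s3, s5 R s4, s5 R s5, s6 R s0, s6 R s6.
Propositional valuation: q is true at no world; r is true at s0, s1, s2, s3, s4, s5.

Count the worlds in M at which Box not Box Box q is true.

Let φ = Box not Box Box q. Evaluate φ at each world:
  s0 (successors {s0, s1, s2, s6}): φ is true.
  s1 (successors {s0, s1, s2, s3, s6}): φ is true.
  s2 (successors {s2}): φ is true.
  s3 (successors {s1, s3, s4, s6}): φ is true.
  s4 (successors {s3, s4}): φ is true.
  s5 (successors {s3, s4, s5}): φ is true.
  s6 (successors {s0, s6}): φ is true.
For instance, at s4:
  At s4: Box not Box Box q requires not Box Box q at every successor {s3, s4}.
      At s3: Box Box q is false, so not Box Box q is true.
      At s4: Box Box q is false, so not Box Box q is true.
  So Box not Box Box q is true at s4.
Satisfying worlds: {s0, s1, s2, s3, s4, s5, s6}

7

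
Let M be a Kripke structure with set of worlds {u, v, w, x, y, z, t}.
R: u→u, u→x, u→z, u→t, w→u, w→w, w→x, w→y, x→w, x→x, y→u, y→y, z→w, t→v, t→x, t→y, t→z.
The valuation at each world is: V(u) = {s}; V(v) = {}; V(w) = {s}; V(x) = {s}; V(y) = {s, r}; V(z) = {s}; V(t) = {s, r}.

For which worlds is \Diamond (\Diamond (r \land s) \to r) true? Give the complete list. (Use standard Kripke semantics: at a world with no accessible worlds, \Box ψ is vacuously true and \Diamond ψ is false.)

Let φ = \Diamond (\Diamond (r \land s) \to r). Evaluate φ at each world:
  u (successors {u, x, z, t}): φ is true.
  v (successors ∅): φ is false.
  w (successors {u, w, x, y}): φ is true.
  x (successors {w, x}): φ is true.
  y (successors {u, y}): φ is true.
  z (successors {w}): φ is false.
  t (successors {v, x, y, z}): φ is true.
For instance, at z:
  At z: \Diamond (\Diamond (r \land s) \to r) requires \Diamond (r \land s) \to r at some successor in {w}.
    At w: \Diamond (r \land s) \to r is false.
  So \Diamond (\Diamond (r \land s) \to r) is false at z.
Satisfying worlds: {u, w, x, y, t}

u, w, x, y, t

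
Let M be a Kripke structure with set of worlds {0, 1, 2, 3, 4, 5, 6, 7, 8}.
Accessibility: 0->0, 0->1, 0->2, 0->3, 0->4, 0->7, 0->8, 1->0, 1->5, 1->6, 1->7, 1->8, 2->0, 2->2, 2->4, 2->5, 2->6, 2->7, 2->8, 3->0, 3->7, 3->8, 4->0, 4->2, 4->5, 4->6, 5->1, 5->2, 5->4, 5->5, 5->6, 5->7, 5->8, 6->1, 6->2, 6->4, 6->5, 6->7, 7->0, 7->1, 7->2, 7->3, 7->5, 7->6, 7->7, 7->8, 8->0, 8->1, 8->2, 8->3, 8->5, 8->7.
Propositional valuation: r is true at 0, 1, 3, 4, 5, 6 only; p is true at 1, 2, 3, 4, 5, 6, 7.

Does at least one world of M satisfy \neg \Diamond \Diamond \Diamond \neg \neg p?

No

Let φ = \neg \Diamond \Diamond \Diamond \neg \neg p. Evaluate φ at each world:
  0 (successors {0, 1, 2, 3, 4, 7, 8}): φ is false.
  1 (successors {0, 5, 6, 7, 8}): φ is false.
  2 (successors {0, 2, 4, 5, 6, 7, 8}): φ is false.
  3 (successors {0, 7, 8}): φ is false.
  4 (successors {0, 2, 5, 6}): φ is false.
  5 (successors {1, 2, 4, 5, 6, 7, 8}): φ is false.
  6 (successors {1, 2, 4, 5, 7}): φ is false.
  7 (successors {0, 1, 2, 3, 5, 6, 7, 8}): φ is false.
  8 (successors {0, 1, 2, 3, 5, 7}): φ is false.
For instance, at 3:
  At 3: \Diamond \Diamond \Diamond \neg \neg p is true, so \neg \Diamond \Diamond \Diamond \neg \neg p is false.
    At 3: \Diamond \Diamond \Diamond \neg \neg p requires \Diamond \Diamond \neg \neg p at some successor in {0, 7, 8}.
      \Diamond \Diamond \neg \neg p holds at 0, so \Diamond \Diamond \Diamond \neg \neg p is true at 3.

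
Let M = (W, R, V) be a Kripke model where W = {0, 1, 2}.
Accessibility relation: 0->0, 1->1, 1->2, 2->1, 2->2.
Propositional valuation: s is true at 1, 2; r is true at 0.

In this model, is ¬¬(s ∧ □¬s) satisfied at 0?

Recall that □ψ holds at a world iff ψ holds at every accessible world, and ◇ψ holds iff ψ holds at some accessible world.
At 0: ¬(s ∧ □¬s) is true, so ¬¬(s ∧ □¬s) is false.
  At 0: s ∧ □¬s is false, so ¬(s ∧ □¬s) is true.
    At 0: s is false, □¬s is true, so s ∧ □¬s is false.
      At 0: □¬s requires ¬s at every successor {0}.
        At 0: ¬s is true.
      So □¬s is true at 0.

No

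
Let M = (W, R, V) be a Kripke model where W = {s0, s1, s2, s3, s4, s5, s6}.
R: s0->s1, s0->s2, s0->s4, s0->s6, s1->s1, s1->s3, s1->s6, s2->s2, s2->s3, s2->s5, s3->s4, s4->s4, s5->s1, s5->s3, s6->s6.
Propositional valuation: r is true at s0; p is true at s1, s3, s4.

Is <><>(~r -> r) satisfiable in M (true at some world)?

Let φ = <><>(~r -> r). Evaluate φ at each world:
  s0 (successors {s1, s2, s4, s6}): φ is false.
  s1 (successors {s1, s3, s6}): φ is false.
  s2 (successors {s2, s3, s5}): φ is false.
  s3 (successors {s4}): φ is false.
  s4 (successors {s4}): φ is false.
  s5 (successors {s1, s3}): φ is false.
  s6 (successors {s6}): φ is false.
For instance, at s5:
  At s5: <><>(~r -> r) requires <>(~r -> r) at some successor in {s1, s3}.
    At s1: <>(~r -> r) is false.
    At s3: <>(~r -> r) is false.
  So <><>(~r -> r) is false at s5.

No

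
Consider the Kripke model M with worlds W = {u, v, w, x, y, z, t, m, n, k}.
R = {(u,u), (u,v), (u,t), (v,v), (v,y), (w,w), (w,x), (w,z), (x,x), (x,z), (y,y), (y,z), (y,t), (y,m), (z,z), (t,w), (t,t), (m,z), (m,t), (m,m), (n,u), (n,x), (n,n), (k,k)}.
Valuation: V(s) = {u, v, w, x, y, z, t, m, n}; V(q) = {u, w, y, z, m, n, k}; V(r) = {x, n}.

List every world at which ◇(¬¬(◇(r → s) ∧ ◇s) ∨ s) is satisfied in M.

Let φ = ◇(¬¬(◇(r → s) ∧ ◇s) ∨ s). Evaluate φ at each world:
  u (successors {u, v, t}): φ is true.
  v (successors {v, y}): φ is true.
  w (successors {w, x, z}): φ is true.
  x (successors {x, z}): φ is true.
  y (successors {y, z, t, m}): φ is true.
  z (successors {z}): φ is true.
  t (successors {w, t}): φ is true.
  m (successors {z, t, m}): φ is true.
  n (successors {u, x, n}): φ is true.
  k (successors {k}): φ is false.
For instance, at t:
  At t: ◇(¬¬(◇(r → s) ∧ ◇s) ∨ s) requires ¬¬(◇(r → s) ∧ ◇s) ∨ s at some successor in {w, t}.
    ¬¬(◇(r → s) ∧ ◇s) ∨ s holds at w, so ◇(¬¬(◇(r → s) ∧ ◇s) ∨ s) is true at t.
      At w: ¬¬(◇(r → s) ∧ ◇s) is true, s is true, so ¬¬(◇(r → s) ∧ ◇s) ∨ s is true.
Satisfying worlds: {u, v, w, x, y, z, t, m, n}

u, v, w, x, y, z, t, m, n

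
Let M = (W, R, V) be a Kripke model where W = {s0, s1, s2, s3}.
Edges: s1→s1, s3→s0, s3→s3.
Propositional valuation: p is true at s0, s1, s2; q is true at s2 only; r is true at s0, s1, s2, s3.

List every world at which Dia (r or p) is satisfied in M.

s1, s3

Let φ = Dia (r or p). Evaluate φ at each world:
  s0 (successors ∅): φ is false.
  s1 (successors {s1}): φ is true.
  s2 (successors ∅): φ is false.
  s3 (successors {s0, s3}): φ is true.
For instance, at s1:
  At s1: Dia (r or p) requires r or p at some successor in {s1}.
    r or p holds at s1, so Dia (r or p) is true at s1.
Satisfying worlds: {s1, s3}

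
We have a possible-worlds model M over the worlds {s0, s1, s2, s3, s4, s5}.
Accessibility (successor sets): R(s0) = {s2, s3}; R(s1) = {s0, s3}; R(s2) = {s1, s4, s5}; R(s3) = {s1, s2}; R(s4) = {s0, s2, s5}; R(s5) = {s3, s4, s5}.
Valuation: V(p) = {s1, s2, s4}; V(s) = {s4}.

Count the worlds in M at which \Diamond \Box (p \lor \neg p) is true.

Let φ = \Diamond \Box (p \lor \neg p). Evaluate φ at each world:
  s0 (successors {s2, s3}): φ is true.
  s1 (successors {s0, s3}): φ is true.
  s2 (successors {s1, s4, s5}): φ is true.
  s3 (successors {s1, s2}): φ is true.
  s4 (successors {s0, s2, s5}): φ is true.
  s5 (successors {s3, s4, s5}): φ is true.
For instance, at s3:
  At s3: \Diamond \Box (p \lor \neg p) requires \Box (p \lor \neg p) at some successor in {s1, s2}.
    \Box (p \lor \neg p) holds at s1, so \Diamond \Box (p \lor \neg p) is true at s3.
      At s1: \Box (p \lor \neg p) requires p \lor \neg p at every successor {s0, s3}.
        At s0: p \lor \neg p is true.
        At s3: p \lor \neg p is true.
      So \Box (p \lor \neg p) is true at s1.
Satisfying worlds: {s0, s1, s2, s3, s4, s5}

6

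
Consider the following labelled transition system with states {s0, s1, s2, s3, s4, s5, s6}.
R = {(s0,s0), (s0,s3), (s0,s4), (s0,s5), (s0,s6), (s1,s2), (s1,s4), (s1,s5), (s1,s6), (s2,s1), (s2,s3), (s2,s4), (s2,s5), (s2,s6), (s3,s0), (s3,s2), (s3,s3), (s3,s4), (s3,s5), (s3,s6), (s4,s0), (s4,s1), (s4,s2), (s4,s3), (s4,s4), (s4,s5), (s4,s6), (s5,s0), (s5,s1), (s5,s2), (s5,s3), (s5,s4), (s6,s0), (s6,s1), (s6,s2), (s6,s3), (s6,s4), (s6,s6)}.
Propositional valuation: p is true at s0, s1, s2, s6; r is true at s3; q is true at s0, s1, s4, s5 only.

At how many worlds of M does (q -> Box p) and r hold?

Let φ = (q -> Box p) and r. Evaluate φ at each world:
  s0 (successors {s0, s3, s4, s5, s6}): φ is false.
  s1 (successors {s2, s4, s5, s6}): φ is false.
  s2 (successors {s1, s3, s4, s5, s6}): φ is false.
  s3 (successors {s0, s2, s3, s4, s5, s6}): φ is true.
  s4 (successors {s0, s1, s2, s3, s4, s5, s6}): φ is false.
  s5 (successors {s0, s1, s2, s3, s4}): φ is false.
  s6 (successors {s0, s1, s2, s3, s4, s6}): φ is false.
For instance, at s4:
  At s4: q -> Box p is false, r is false, so (q -> Box p) and r is false.
    At s4: q is true, Box p is false, so q -> Box p is false.
      At s4: Box p requires p at every successor {s0, s1, s2, s3, s4, s5, s6}.
        p fails at s3, so Box p is false at s4.
Satisfying worlds: {s3}

1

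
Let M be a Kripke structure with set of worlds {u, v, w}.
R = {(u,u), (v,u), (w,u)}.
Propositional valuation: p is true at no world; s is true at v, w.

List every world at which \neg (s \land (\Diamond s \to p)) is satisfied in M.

Let φ = \neg (s \land (\Diamond s \to p)). Evaluate φ at each world:
  u (successors {u}): φ is true.
  v (successors {u}): φ is false.
  w (successors {u}): φ is false.
For instance, at u:
  At u: s \land (\Diamond s \to p) is false, so \neg (s \land (\Diamond s \to p)) is true.
    At u: s is false, \Diamond s \to p is true, so s \land (\Diamond s \to p) is false.
      At u: \Diamond s is false, p is false, so \Diamond s \to p is true.
Satisfying worlds: {u}

u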